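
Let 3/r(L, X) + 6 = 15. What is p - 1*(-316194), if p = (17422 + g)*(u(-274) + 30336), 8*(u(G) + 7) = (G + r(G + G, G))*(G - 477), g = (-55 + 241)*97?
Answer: 5960970793/3 ≈ 1.9870e+9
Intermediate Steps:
r(L, X) = ⅓ (r(L, X) = 3/(-6 + 15) = 3/9 = 3*(⅑) = ⅓)
g = 18042 (g = 186*97 = 18042)
u(G) = -7 + (-477 + G)*(⅓ + G)/8 (u(G) = -7 + ((G + ⅓)*(G - 477))/8 = -7 + ((⅓ + G)*(-477 + G))/8 = -7 + ((-477 + G)*(⅓ + G))/8 = -7 + (-477 + G)*(⅓ + G)/8)
p = 5960022211/3 (p = (17422 + 18042)*((-215/8 - 715/12*(-274) + (⅛)*(-274)²) + 30336) = 35464*((-215/8 + 97955/6 + (⅛)*75076) + 30336) = 35464*((-215/8 + 97955/6 + 18769/2) + 30336) = 35464*(616403/24 + 30336) = 35464*(1344467/24) = 5960022211/3 ≈ 1.9867e+9)
p - 1*(-316194) = 5960022211/3 - 1*(-316194) = 5960022211/3 + 316194 = 5960970793/3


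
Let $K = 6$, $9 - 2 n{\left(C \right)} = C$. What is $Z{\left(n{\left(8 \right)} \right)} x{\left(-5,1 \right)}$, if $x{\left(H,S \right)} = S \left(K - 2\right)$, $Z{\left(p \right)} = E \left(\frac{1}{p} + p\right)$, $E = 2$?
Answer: $20$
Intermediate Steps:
$n{\left(C \right)} = \frac{9}{2} - \frac{C}{2}$
$Z{\left(p \right)} = 2 p + \frac{2}{p}$ ($Z{\left(p \right)} = 2 \left(\frac{1}{p} + p\right) = 2 \left(p + \frac{1}{p}\right) = 2 p + \frac{2}{p}$)
$x{\left(H,S \right)} = 4 S$ ($x{\left(H,S \right)} = S \left(6 - 2\right) = S 4 = 4 S$)
$Z{\left(n{\left(8 \right)} \right)} x{\left(-5,1 \right)} = \left(2 \left(\frac{9}{2} - 4\right) + \frac{2}{\frac{9}{2} - 4}\right) 4 \cdot 1 = \left(2 \left(\frac{9}{2} - 4\right) + \frac{2}{\frac{9}{2} - 4}\right) 4 = \left(2 \cdot \frac{1}{2} + 2 \frac{1}{\frac{1}{2}}\right) 4 = \left(1 + 2 \cdot 2\right) 4 = \left(1 + 4\right) 4 = 5 \cdot 4 = 20$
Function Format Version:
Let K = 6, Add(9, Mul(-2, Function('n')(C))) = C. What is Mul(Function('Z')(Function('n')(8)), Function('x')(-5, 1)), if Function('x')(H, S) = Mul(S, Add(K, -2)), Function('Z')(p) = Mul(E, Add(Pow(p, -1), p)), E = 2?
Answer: 20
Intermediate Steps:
Function('n')(C) = Add(Rational(9, 2), Mul(Rational(-1, 2), C))
Function('Z')(p) = Add(Mul(2, p), Mul(2, Pow(p, -1))) (Function('Z')(p) = Mul(2, Add(Pow(p, -1), p)) = Mul(2, Add(p, Pow(p, -1))) = Add(Mul(2, p), Mul(2, Pow(p, -1))))
Function('x')(H, S) = Mul(4, S) (Function('x')(H, S) = Mul(S, Add(6, -2)) = Mul(S, 4) = Mul(4, S))
Mul(Function('Z')(Function('n')(8)), Function('x')(-5, 1)) = Mul(Add(Mul(2, Add(Rational(9, 2), Mul(Rational(-1, 2), 8))), Mul(2, Pow(Add(Rational(9, 2), Mul(Rational(-1, 2), 8)), -1))), Mul(4, 1)) = Mul(Add(Mul(2, Add(Rational(9, 2), -4)), Mul(2, Pow(Add(Rational(9, 2), -4), -1))), 4) = Mul(Add(Mul(2, Rational(1, 2)), Mul(2, Pow(Rational(1, 2), -1))), 4) = Mul(Add(1, Mul(2, 2)), 4) = Mul(Add(1, 4), 4) = Mul(5, 4) = 20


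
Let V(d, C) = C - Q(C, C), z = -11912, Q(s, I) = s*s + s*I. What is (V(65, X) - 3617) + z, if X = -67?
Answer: -24574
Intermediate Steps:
Q(s, I) = s² + I*s
V(d, C) = C - 2*C² (V(d, C) = C - C*(C + C) = C - C*2*C = C - 2*C²)
(V(65, X) - 3617) + z = (-67*(1 - 2*(-67)) - 3617) - 11912 = (-67*(1 + 134) - 3617) - 11912 = (-67*135 - 3617) - 11912 = (-9045 - 3617) - 11912 = -12662 - 11912 = -24574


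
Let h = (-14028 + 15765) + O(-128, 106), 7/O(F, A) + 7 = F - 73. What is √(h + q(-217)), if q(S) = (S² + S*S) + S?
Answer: √258767301/52 ≈ 309.35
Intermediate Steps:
q(S) = S + 2*S² (q(S) = (S² + S²) + S = 2*S² + S = S + 2*S²)
O(F, A) = 7/(-80 + F) (O(F, A) = 7/(-7 + (F - 73)) = 7/(-7 + (-73 + F)) = 7/(-80 + F))
h = 361289/208 (h = (-14028 + 15765) + 7/(-80 - 128) = 1737 + 7/(-208) = 1737 + 7*(-1/208) = 1737 - 7/208 = 361289/208 ≈ 1737.0)
√(h + q(-217)) = √(361289/208 - 217*(1 + 2*(-217))) = √(361289/208 - 217*(1 - 434)) = √(361289/208 - 217*(-433)) = √(361289/208 + 93961) = √(19905177/208) = √258767301/52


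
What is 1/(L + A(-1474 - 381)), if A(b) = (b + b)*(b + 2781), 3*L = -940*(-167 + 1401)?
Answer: -3/11466340 ≈ -2.6164e-7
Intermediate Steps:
L = -1159960/3 (L = (-940*(-167 + 1401))/3 = (-940*1234)/3 = (1/3)*(-1159960) = -1159960/3 ≈ -3.8665e+5)
A(b) = 2*b*(2781 + b) (A(b) = (2*b)*(2781 + b) = 2*b*(2781 + b))
1/(L + A(-1474 - 381)) = 1/(-1159960/3 + 2*(-1474 - 381)*(2781 + (-1474 - 381))) = 1/(-1159960/3 + 2*(-1855)*(2781 - 1855)) = 1/(-1159960/3 + 2*(-1855)*926) = 1/(-1159960/3 - 3435460) = 1/(-11466340/3) = -3/11466340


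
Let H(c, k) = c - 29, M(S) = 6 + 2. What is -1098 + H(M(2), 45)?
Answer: -1119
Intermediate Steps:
M(S) = 8
H(c, k) = -29 + c
-1098 + H(M(2), 45) = -1098 + (-29 + 8) = -1098 - 21 = -1119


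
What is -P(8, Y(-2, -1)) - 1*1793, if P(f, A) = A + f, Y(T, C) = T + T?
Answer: -1797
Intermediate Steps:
Y(T, C) = 2*T
-P(8, Y(-2, -1)) - 1*1793 = -(2*(-2) + 8) - 1*1793 = -(-4 + 8) - 1793 = -1*4 - 1793 = -4 - 1793 = -1797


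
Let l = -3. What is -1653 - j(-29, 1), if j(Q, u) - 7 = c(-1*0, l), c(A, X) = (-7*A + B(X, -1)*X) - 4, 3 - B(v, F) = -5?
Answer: -1632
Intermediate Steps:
B(v, F) = 8 (B(v, F) = 3 - 1*(-5) = 3 + 5 = 8)
c(A, X) = -4 - 7*A + 8*X (c(A, X) = (-7*A + 8*X) - 4 = -4 - 7*A + 8*X)
j(Q, u) = -21 (j(Q, u) = 7 + (-4 - (-7)*0 + 8*(-3)) = 7 + (-4 - 7*0 - 24) = 7 + (-4 + 0 - 24) = 7 - 28 = -21)
-1653 - j(-29, 1) = -1653 - 1*(-21) = -1653 + 21 = -1632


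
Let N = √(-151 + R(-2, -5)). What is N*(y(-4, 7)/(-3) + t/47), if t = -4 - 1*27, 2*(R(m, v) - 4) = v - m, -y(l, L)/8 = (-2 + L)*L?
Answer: 13067*I*√66/94 ≈ 1129.3*I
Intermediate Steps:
y(l, L) = -8*L*(-2 + L) (y(l, L) = -8*(-2 + L)*L = -8*L*(-2 + L))
R(m, v) = 4 + v/2 - m/2 (R(m, v) = 4 + (v - m)/2 = 4 + (v/2 - m/2) = 4 + v/2 - m/2)
t = -31 (t = -4 - 27 = -31)
N = 3*I*√66/2 (N = √(-151 + (4 + (½)*(-5) - ½*(-2))) = √(-151 + (4 - 5/2 + 1)) = √(-151 + 5/2) = √(-297/2) = 3*I*√66/2 ≈ 12.186*I)
N*(y(-4, 7)/(-3) + t/47) = (3*I*√66/2)*((8*7*(2 - 1*7))/(-3) - 31/47) = (3*I*√66/2)*((8*7*(2 - 7))*(-⅓) - 31*1/47) = (3*I*√66/2)*((8*7*(-5))*(-⅓) - 31/47) = (3*I*√66/2)*(-280*(-⅓) - 31/47) = (3*I*√66/2)*(280/3 - 31/47) = (3*I*√66/2)*(13067/141) = 13067*I*√66/94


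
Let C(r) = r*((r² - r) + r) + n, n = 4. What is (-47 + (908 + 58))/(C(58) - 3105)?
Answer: 919/192011 ≈ 0.0047862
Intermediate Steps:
C(r) = 4 + r³ (C(r) = r*((r² - r) + r) + 4 = r*r² + 4 = r³ + 4 = 4 + r³)
(-47 + (908 + 58))/(C(58) - 3105) = (-47 + (908 + 58))/((4 + 58³) - 3105) = (-47 + 966)/((4 + 195112) - 3105) = 919/(195116 - 3105) = 919/192011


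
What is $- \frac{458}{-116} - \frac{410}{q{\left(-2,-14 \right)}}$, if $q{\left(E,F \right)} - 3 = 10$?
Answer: $- \frac{20803}{754} \approx -27.59$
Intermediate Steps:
$q{\left(E,F \right)} = 13$ ($q{\left(E,F \right)} = 3 + 10 = 13$)
$- \frac{458}{-116} - \frac{410}{q{\left(-2,-14 \right)}} = - \frac{458}{-116} - \frac{410}{13} = \left(-458\right) \left(- \frac{1}{116}\right) - \frac{410}{13} = \frac{229}{58} - \frac{410}{13} = - \frac{20803}{754}$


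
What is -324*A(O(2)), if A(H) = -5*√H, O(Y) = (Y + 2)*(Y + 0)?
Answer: 3240*√2 ≈ 4582.1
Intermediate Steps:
O(Y) = Y*(2 + Y) (O(Y) = (2 + Y)*Y = Y*(2 + Y))
-324*A(O(2)) = -(-1620)*√(2*(2 + 2)) = -(-1620)*√(2*4) = -(-1620)*√8 = -(-1620)*2*√2 = -(-3240)*√2 = 3240*√2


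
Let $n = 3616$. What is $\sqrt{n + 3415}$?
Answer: $\sqrt{7031} \approx 83.851$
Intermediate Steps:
$\sqrt{n + 3415} = \sqrt{3616 + 3415} = \sqrt{7031}$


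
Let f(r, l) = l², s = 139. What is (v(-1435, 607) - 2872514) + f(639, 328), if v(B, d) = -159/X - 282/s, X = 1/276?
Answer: -390425428/139 ≈ -2.8088e+6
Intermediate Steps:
X = 1/276 ≈ 0.0036232
v(B, d) = -6100158/139 (v(B, d) = -159/1/276 - 282/139 = -159*276 - 282*1/139 = -43884 - 282/139 = -6100158/139)
(v(-1435, 607) - 2872514) + f(639, 328) = (-6100158/139 - 2872514) + 328² = -405379604/139 + 107584 = -390425428/139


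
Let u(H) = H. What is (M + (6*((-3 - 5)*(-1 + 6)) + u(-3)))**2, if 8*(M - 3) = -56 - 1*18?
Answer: 994009/16 ≈ 62126.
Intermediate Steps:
M = -25/4 (M = 3 + (-56 - 1*18)/8 = 3 + (-56 - 18)/8 = 3 + (1/8)*(-74) = 3 - 37/4 = -25/4 ≈ -6.2500)
(M + (6*((-3 - 5)*(-1 + 6)) + u(-3)))**2 = (-25/4 + (6*((-3 - 5)*(-1 + 6)) - 3))**2 = (-25/4 + (6*(-8*5) - 3))**2 = (-25/4 + (6*(-40) - 3))**2 = (-25/4 + (-240 - 3))**2 = (-25/4 - 243)**2 = (-997/4)**2 = 994009/16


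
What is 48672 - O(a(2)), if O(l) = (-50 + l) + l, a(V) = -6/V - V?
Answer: 48732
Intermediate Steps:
a(V) = -V - 6/V
O(l) = -50 + 2*l
48672 - O(a(2)) = 48672 - (-50 + 2*(-1*2 - 6/2)) = 48672 - (-50 + 2*(-2 - 6*1/2)) = 48672 - (-50 + 2*(-2 - 3)) = 48672 - (-50 + 2*(-5)) = 48672 - (-50 - 10) = 48672 - 1*(-60) = 48672 + 60 = 48732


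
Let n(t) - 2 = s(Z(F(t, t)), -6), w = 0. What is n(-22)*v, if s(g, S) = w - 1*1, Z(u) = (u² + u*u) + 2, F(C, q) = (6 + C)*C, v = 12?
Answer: 12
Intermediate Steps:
F(C, q) = C*(6 + C)
Z(u) = 2 + 2*u² (Z(u) = (u² + u²) + 2 = 2*u² + 2 = 2 + 2*u²)
s(g, S) = -1 (s(g, S) = 0 - 1*1 = 0 - 1 = -1)
n(t) = 1 (n(t) = 2 - 1 = 1)
n(-22)*v = 1*12 = 12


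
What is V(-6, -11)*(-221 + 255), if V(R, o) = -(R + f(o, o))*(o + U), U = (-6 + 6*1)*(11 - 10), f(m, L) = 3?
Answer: -1122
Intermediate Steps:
U = 0 (U = (-6 + 6)*1 = 0*1 = 0)
V(R, o) = -o*(3 + R) (V(R, o) = -(R + 3)*(o + 0) = -(3 + R)*o = -o*(3 + R))
V(-6, -11)*(-221 + 255) = (-11*(-3 - 1*(-6)))*(-221 + 255) = -11*(-3 + 6)*34 = -11*3*34 = -33*34 = -1122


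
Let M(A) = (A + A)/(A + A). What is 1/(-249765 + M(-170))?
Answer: -1/249764 ≈ -4.0038e-6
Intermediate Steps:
M(A) = 1 (M(A) = (2*A)/((2*A)) = (2*A)*(1/(2*A)) = 1)
1/(-249765 + M(-170)) = 1/(-249765 + 1) = 1/(-249764) = -1/249764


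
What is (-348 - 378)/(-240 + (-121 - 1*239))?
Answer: 121/100 ≈ 1.2100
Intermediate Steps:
(-348 - 378)/(-240 + (-121 - 1*239)) = -726/(-240 + (-121 - 239)) = -726/(-240 - 360) = -726/(-600) = -726*(-1/600) = 121/100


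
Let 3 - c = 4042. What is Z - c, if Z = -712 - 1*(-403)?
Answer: 3730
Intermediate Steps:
c = -4039 (c = 3 - 1*4042 = 3 - 4042 = -4039)
Z = -309 (Z = -712 + 403 = -309)
Z - c = -309 - 1*(-4039) = -309 + 4039 = 3730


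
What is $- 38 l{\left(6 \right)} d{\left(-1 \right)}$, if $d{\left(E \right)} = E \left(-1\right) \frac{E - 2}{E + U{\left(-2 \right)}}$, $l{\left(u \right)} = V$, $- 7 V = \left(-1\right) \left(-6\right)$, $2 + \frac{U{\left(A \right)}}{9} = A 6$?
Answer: $\frac{684}{889} \approx 0.7694$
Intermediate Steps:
$U{\left(A \right)} = -18 + 54 A$ ($U{\left(A \right)} = -18 + 9 A 6 = -18 + 9 \cdot 6 A = -18 + 54 A$)
$V = - \frac{6}{7}$ ($V = - \frac{\left(-1\right) \left(-6\right)}{7} = \left(- \frac{1}{7}\right) 6 = - \frac{6}{7} \approx -0.85714$)
$l{\left(u \right)} = - \frac{6}{7}$
$d{\left(E \right)} = - \frac{E \left(-2 + E\right)}{-126 + E}$ ($d{\left(E \right)} = E \left(-1\right) \frac{E - 2}{E + \left(-18 + 54 \left(-2\right)\right)} = - E \frac{-2 + E}{E - 126} = - E \frac{-2 + E}{-126 + E} = - \frac{E \left(-2 + E\right)}{-126 + E}$)
$- 38 l{\left(6 \right)} d{\left(-1 \right)} = \left(-38\right) \left(- \frac{6}{7}\right) \left(- \frac{2 - -1}{-126 - 1}\right) = \frac{228 \left(- \frac{2 + 1}{-127}\right)}{7} = \frac{228 \left(\left(-1\right) \left(- \frac{1}{127}\right) 3\right)}{7} = \frac{228}{7} \cdot \frac{3}{127} = \frac{684}{889}$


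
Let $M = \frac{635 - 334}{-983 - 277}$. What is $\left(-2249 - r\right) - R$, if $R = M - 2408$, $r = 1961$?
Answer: $- \frac{324317}{180} \approx -1801.8$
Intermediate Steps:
$M = - \frac{43}{180}$ ($M = \frac{301}{-1260} = 301 \left(- \frac{1}{1260}\right) = - \frac{43}{180} \approx -0.23889$)
$R = - \frac{433483}{180}$ ($R = - \frac{43}{180} - 2408 = - \frac{433483}{180} \approx -2408.2$)
$\left(-2249 - r\right) - R = \left(-2249 - 1961\right) - - \frac{433483}{180} = \left(-2249 - 1961\right) + \frac{433483}{180} = -4210 + \frac{433483}{180} = - \frac{324317}{180}$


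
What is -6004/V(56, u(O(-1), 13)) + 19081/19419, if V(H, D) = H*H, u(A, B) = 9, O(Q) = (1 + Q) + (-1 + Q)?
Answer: -14188415/15224496 ≈ -0.93195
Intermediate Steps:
O(Q) = 2*Q
V(H, D) = H**2
-6004/V(56, u(O(-1), 13)) + 19081/19419 = -6004/(56**2) + 19081/19419 = -6004/3136 + 19081*(1/19419) = -6004*1/3136 + 19081/19419 = -1501/784 + 19081/19419 = -14188415/15224496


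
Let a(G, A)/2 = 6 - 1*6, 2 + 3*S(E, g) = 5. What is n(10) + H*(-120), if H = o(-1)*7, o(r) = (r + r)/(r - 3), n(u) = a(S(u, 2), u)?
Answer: -420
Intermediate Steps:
S(E, g) = 1 (S(E, g) = -2/3 + (1/3)*5 = -2/3 + 5/3 = 1)
a(G, A) = 0 (a(G, A) = 2*(6 - 1*6) = 2*(6 - 6) = 2*0 = 0)
n(u) = 0
o(r) = 2*r/(-3 + r) (o(r) = (2*r)/(-3 + r) = 2*r/(-3 + r))
H = 7/2 (H = (2*(-1)/(-3 - 1))*7 = (2*(-1)/(-4))*7 = (2*(-1)*(-1/4))*7 = (1/2)*7 = 7/2 ≈ 3.5000)
n(10) + H*(-120) = 0 + (7/2)*(-120) = 0 - 420 = -420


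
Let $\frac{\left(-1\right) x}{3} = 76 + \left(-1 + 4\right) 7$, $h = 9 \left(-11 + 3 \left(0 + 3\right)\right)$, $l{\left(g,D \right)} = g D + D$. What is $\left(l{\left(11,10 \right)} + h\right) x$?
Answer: $-29682$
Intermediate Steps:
$l{\left(g,D \right)} = D + D g$ ($l{\left(g,D \right)} = D g + D = D + D g$)
$h = -18$ ($h = 9 \left(-11 + 3 \cdot 3\right) = 9 \left(-11 + 9\right) = 9 \left(-2\right) = -18$)
$x = -291$ ($x = - 3 \left(76 + \left(-1 + 4\right) 7\right) = - 3 \left(76 + 3 \cdot 7\right) = - 3 \left(76 + 21\right) = \left(-3\right) 97 = -291$)
$\left(l{\left(11,10 \right)} + h\right) x = \left(10 \left(1 + 11\right) - 18\right) \left(-291\right) = \left(10 \cdot 12 - 18\right) \left(-291\right) = \left(120 - 18\right) \left(-291\right) = 102 \left(-291\right) = -29682$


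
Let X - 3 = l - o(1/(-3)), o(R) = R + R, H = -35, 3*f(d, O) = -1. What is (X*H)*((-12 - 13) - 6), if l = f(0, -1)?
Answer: 10850/3 ≈ 3616.7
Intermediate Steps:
f(d, O) = -⅓ (f(d, O) = (⅓)*(-1) = -⅓)
l = -⅓ ≈ -0.33333
o(R) = 2*R
X = 10/3 (X = 3 + (-⅓ - 2/(-3)) = 3 + (-⅓ - 2*(-1)/3) = 3 + (-⅓ - 1*(-⅔)) = 3 + (-⅓ + ⅔) = 3 + ⅓ = 10/3 ≈ 3.3333)
(X*H)*((-12 - 13) - 6) = ((10/3)*(-35))*((-12 - 13) - 6) = -350*(-25 - 6)/3 = -350/3*(-31) = 10850/3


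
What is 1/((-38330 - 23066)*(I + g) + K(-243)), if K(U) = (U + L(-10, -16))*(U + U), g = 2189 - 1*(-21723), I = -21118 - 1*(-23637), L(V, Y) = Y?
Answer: -1/1622631802 ≈ -6.1628e-10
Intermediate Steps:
I = 2519 (I = -21118 + 23637 = 2519)
g = 23912 (g = 2189 + 21723 = 23912)
K(U) = 2*U*(-16 + U) (K(U) = (U - 16)*(U + U) = (-16 + U)*(2*U) = 2*U*(-16 + U))
1/((-38330 - 23066)*(I + g) + K(-243)) = 1/((-38330 - 23066)*(2519 + 23912) + 2*(-243)*(-16 - 243)) = 1/(-61396*26431 + 2*(-243)*(-259)) = 1/(-1622757676 + 125874) = 1/(-1622631802) = -1/1622631802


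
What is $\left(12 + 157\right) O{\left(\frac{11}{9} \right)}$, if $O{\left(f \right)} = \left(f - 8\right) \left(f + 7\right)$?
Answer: $- \frac{762866}{81} \approx -9418.1$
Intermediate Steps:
$O{\left(f \right)} = \left(-8 + f\right) \left(7 + f\right)$
$\left(12 + 157\right) O{\left(\frac{11}{9} \right)} = \left(12 + 157\right) \left(-56 + \left(\frac{11}{9}\right)^{2} - \frac{11}{9}\right) = 169 \left(-56 + \left(11 \cdot \frac{1}{9}\right)^{2} - 11 \cdot \frac{1}{9}\right) = 169 \left(-56 + \left(\frac{11}{9}\right)^{2} - \frac{11}{9}\right) = 169 \left(-56 + \frac{121}{81} - \frac{11}{9}\right) = 169 \left(- \frac{4514}{81}\right) = - \frac{762866}{81}$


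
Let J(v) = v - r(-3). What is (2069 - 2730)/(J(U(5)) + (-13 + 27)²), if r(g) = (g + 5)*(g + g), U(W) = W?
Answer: -661/213 ≈ -3.1033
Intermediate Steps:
r(g) = 2*g*(5 + g) (r(g) = (5 + g)*(2*g) = 2*g*(5 + g))
J(v) = 12 + v (J(v) = v - 2*(-3)*(5 - 3) = v - 2*(-3)*2 = v - 1*(-12) = v + 12 = 12 + v)
(2069 - 2730)/(J(U(5)) + (-13 + 27)²) = (2069 - 2730)/((12 + 5) + (-13 + 27)²) = -661/(17 + 14²) = -661/(17 + 196) = -661/213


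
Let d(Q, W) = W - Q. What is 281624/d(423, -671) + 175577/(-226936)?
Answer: -32051352651/124133992 ≈ -258.20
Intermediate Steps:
281624/d(423, -671) + 175577/(-226936) = 281624/(-671 - 1*423) + 175577/(-226936) = 281624/(-671 - 423) + 175577*(-1/226936) = 281624/(-1094) - 175577/226936 = 281624*(-1/1094) - 175577/226936 = -140812/547 - 175577/226936 = -32051352651/124133992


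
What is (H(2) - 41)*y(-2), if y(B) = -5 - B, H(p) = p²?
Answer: 111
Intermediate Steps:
(H(2) - 41)*y(-2) = (2² - 41)*(-5 - 1*(-2)) = (4 - 41)*(-5 + 2) = -37*(-3) = 111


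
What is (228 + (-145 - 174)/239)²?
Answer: 2934713929/57121 ≈ 51377.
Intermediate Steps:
(228 + (-145 - 174)/239)² = (228 - 319*1/239)² = (228 - 319/239)² = (54173/239)² = 2934713929/57121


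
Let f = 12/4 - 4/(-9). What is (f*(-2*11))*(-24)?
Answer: 5456/3 ≈ 1818.7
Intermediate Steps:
f = 31/9 (f = 12*(¼) - 4*(-⅑) = 3 + 4/9 = 31/9 ≈ 3.4444)
(f*(-2*11))*(-24) = (31*(-2*11)/9)*(-24) = ((31/9)*(-22))*(-24) = -682/9*(-24) = 5456/3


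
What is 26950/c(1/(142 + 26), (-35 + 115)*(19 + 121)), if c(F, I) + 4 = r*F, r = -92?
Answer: -1131900/191 ≈ -5926.2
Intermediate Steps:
c(F, I) = -4 - 92*F
26950/c(1/(142 + 26), (-35 + 115)*(19 + 121)) = 26950/(-4 - 92/(142 + 26)) = 26950/(-4 - 92/168) = 26950/(-4 - 92*1/168) = 26950/(-4 - 23/42) = 26950/(-191/42) = 26950*(-42/191) = -1131900/191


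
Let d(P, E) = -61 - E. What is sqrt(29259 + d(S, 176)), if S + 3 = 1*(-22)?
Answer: sqrt(29022) ≈ 170.36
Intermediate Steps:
S = -25 (S = -3 + 1*(-22) = -3 - 22 = -25)
sqrt(29259 + d(S, 176)) = sqrt(29259 + (-61 - 1*176)) = sqrt(29259 + (-61 - 176)) = sqrt(29259 - 237) = sqrt(29022)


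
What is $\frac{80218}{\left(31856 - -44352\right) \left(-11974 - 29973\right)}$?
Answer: $- \frac{40109}{1598348488} \approx -2.5094 \cdot 10^{-5}$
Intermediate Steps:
$\frac{80218}{\left(31856 - -44352\right) \left(-11974 - 29973\right)} = \frac{80218}{\left(31856 + 44352\right) \left(-41947\right)} = \frac{80218}{76208 \left(-41947\right)} = \frac{80218}{-3196696976} = 80218 \left(- \frac{1}{3196696976}\right) = - \frac{40109}{1598348488}$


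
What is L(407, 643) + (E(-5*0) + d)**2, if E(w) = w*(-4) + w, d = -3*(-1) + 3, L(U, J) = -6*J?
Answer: -3822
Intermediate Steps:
d = 6 (d = 3 + 3 = 6)
E(w) = -3*w (E(w) = -4*w + w = -3*w)
L(407, 643) + (E(-5*0) + d)**2 = -6*643 + (-(-15)*0 + 6)**2 = -3858 + (-3*0 + 6)**2 = -3858 + (0 + 6)**2 = -3858 + 6**2 = -3858 + 36 = -3822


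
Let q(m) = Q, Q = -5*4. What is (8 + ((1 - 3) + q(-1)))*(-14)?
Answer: 196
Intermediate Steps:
Q = -20
q(m) = -20
(8 + ((1 - 3) + q(-1)))*(-14) = (8 + ((1 - 3) - 20))*(-14) = (8 + (-2 - 20))*(-14) = (8 - 22)*(-14) = -14*(-14) = 196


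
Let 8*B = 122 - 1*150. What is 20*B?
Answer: -70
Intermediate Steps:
B = -7/2 (B = (122 - 1*150)/8 = (122 - 150)/8 = (⅛)*(-28) = -7/2 ≈ -3.5000)
20*B = 20*(-7/2) = -70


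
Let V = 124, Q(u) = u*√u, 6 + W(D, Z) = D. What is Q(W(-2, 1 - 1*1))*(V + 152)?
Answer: -4416*I*√2 ≈ -6245.2*I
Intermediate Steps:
W(D, Z) = -6 + D
Q(u) = u^(3/2)
Q(W(-2, 1 - 1*1))*(V + 152) = (-6 - 2)^(3/2)*(124 + 152) = (-8)^(3/2)*276 = -16*I*√2*276 = -4416*I*√2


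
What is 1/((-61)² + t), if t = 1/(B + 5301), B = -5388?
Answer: 87/323726 ≈ 0.00026875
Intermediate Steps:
t = -1/87 (t = 1/(-5388 + 5301) = 1/(-87) = -1/87 ≈ -0.011494)
1/((-61)² + t) = 1/((-61)² - 1/87) = 1/(3721 - 1/87) = 1/(323726/87) = 87/323726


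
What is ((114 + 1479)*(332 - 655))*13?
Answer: -6689007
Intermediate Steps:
((114 + 1479)*(332 - 655))*13 = (1593*(-323))*13 = -514539*13 = -6689007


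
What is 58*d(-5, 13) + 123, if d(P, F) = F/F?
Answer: 181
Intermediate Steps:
d(P, F) = 1
58*d(-5, 13) + 123 = 58*1 + 123 = 58 + 123 = 181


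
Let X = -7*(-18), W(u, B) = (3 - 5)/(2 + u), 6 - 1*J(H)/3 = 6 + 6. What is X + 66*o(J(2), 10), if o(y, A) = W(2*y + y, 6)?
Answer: 1671/13 ≈ 128.54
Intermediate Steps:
J(H) = -18 (J(H) = 18 - 3*(6 + 6) = 18 - 3*12 = 18 - 36 = -18)
W(u, B) = -2/(2 + u)
o(y, A) = -2/(2 + 3*y) (o(y, A) = -2/(2 + (2*y + y)) = -2/(2 + 3*y))
X = 126
X + 66*o(J(2), 10) = 126 + 66*(-2/(2 + 3*(-18))) = 126 + 66*(-2/(2 - 54)) = 126 + 66*(-2/(-52)) = 126 + 66*(-2*(-1/52)) = 126 + 66*(1/26) = 126 + 33/13 = 1671/13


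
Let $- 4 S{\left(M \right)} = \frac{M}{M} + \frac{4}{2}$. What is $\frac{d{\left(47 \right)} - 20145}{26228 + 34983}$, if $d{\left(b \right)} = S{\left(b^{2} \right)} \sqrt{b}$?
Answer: $- \frac{20145}{61211} - \frac{3 \sqrt{47}}{244844} \approx -0.32919$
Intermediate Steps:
$S{\left(M \right)} = - \frac{3}{4}$ ($S{\left(M \right)} = - \frac{\frac{M}{M} + \frac{4}{2}}{4} = - \frac{1 + 4 \cdot \frac{1}{2}}{4} = - \frac{1 + 2}{4} = \left(- \frac{1}{4}\right) 3 = - \frac{3}{4}$)
$d{\left(b \right)} = - \frac{3 \sqrt{b}}{4}$
$\frac{d{\left(47 \right)} - 20145}{26228 + 34983} = \frac{- \frac{3 \sqrt{47}}{4} - 20145}{26228 + 34983} = \frac{-20145 - \frac{3 \sqrt{47}}{4}}{61211} = \left(-20145 - \frac{3 \sqrt{47}}{4}\right) \frac{1}{61211} = - \frac{20145}{61211} - \frac{3 \sqrt{47}}{244844}$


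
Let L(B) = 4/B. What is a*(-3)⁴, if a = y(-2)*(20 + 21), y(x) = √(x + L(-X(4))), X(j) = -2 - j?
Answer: 2214*I*√3 ≈ 3834.8*I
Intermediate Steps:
y(x) = √(⅔ + x) (y(x) = √(x + 4/((-(-2 - 1*4)))) = √(x + 4/((-(-2 - 4)))) = √(x + 4/((-1*(-6)))) = √(x + 4/6) = √(x + 4*(⅙)) = √(x + ⅔) = √(⅔ + x))
a = 82*I*√3/3 (a = (√(6 + 9*(-2))/3)*(20 + 21) = (√(6 - 18)/3)*41 = (√(-12)/3)*41 = ((2*I*√3)/3)*41 = (2*I*√3/3)*41 = 82*I*√3/3 ≈ 47.343*I)
a*(-3)⁴ = (82*I*√3/3)*(-3)⁴ = (82*I*√3/3)*81 = 2214*I*√3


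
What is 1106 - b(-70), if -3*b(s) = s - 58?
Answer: 3190/3 ≈ 1063.3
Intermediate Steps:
b(s) = 58/3 - s/3 (b(s) = -(s - 58)/3 = -(-58 + s)/3 = 58/3 - s/3)
1106 - b(-70) = 1106 - (58/3 - ⅓*(-70)) = 1106 - (58/3 + 70/3) = 1106 - 1*128/3 = 1106 - 128/3 = 3190/3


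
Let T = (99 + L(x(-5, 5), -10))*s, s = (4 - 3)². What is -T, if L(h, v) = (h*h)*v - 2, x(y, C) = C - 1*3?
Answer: -57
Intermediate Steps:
s = 1 (s = 1² = 1)
x(y, C) = -3 + C (x(y, C) = C - 3 = -3 + C)
L(h, v) = -2 + v*h² (L(h, v) = h²*v - 2 = v*h² - 2 = -2 + v*h²)
T = 57 (T = (99 + (-2 - 10*(-3 + 5)²))*1 = (99 + (-2 - 10*2²))*1 = (99 + (-2 - 10*4))*1 = (99 + (-2 - 40))*1 = (99 - 42)*1 = 57*1 = 57)
-T = -1*57 = -57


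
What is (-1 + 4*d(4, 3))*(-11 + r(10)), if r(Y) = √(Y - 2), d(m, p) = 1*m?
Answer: -165 + 30*√2 ≈ -122.57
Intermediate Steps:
d(m, p) = m
r(Y) = √(-2 + Y)
(-1 + 4*d(4, 3))*(-11 + r(10)) = (-1 + 4*4)*(-11 + √(-2 + 10)) = (-1 + 16)*(-11 + √8) = 15*(-11 + 2*√2) = -165 + 30*√2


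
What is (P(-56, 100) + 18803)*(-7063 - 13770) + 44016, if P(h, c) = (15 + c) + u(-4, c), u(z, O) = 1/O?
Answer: -39407488633/100 ≈ -3.9408e+8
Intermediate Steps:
u(z, O) = 1/O
P(h, c) = 15 + c + 1/c (P(h, c) = (15 + c) + 1/c = 15 + c + 1/c)
(P(-56, 100) + 18803)*(-7063 - 13770) + 44016 = ((15 + 100 + 1/100) + 18803)*(-7063 - 13770) + 44016 = ((15 + 100 + 1/100) + 18803)*(-20833) + 44016 = (11501/100 + 18803)*(-20833) + 44016 = (1891801/100)*(-20833) + 44016 = -39411890233/100 + 44016 = -39407488633/100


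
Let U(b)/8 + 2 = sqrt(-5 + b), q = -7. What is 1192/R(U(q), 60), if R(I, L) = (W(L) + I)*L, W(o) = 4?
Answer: -149/570 - 298*I*sqrt(3)/855 ≈ -0.2614 - 0.60369*I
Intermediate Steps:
U(b) = -16 + 8*sqrt(-5 + b)
R(I, L) = L*(4 + I) (R(I, L) = (4 + I)*L = L*(4 + I))
1192/R(U(q), 60) = 1192/((60*(4 + (-16 + 8*sqrt(-5 - 7))))) = 1192/((60*(4 + (-16 + 8*sqrt(-12))))) = 1192/((60*(4 + (-16 + 8*(2*I*sqrt(3)))))) = 1192/((60*(4 + (-16 + 16*I*sqrt(3))))) = 1192/((60*(-12 + 16*I*sqrt(3)))) = 1192/(-720 + 960*I*sqrt(3))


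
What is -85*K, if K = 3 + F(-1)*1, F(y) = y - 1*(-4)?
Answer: -510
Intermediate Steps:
F(y) = 4 + y (F(y) = y + 4 = 4 + y)
K = 6 (K = 3 + (4 - 1)*1 = 3 + 3*1 = 3 + 3 = 6)
-85*K = -85*6 = -510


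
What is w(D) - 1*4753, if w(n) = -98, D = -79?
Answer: -4851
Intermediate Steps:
w(D) - 1*4753 = -98 - 1*4753 = -98 - 4753 = -4851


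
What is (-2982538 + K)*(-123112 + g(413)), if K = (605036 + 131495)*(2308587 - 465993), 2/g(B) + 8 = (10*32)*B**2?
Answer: -1139935152960516455052289/6822759 ≈ -1.6708e+17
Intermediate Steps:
g(B) = 2/(-8 + 320*B**2) (g(B) = 2/(-8 + (10*32)*B**2) = 2/(-8 + 320*B**2))
K = 1357127601414 (K = 736531*1842594 = 1357127601414)
(-2982538 + K)*(-123112 + g(413)) = (-2982538 + 1357127601414)*(-123112 + 1/(4*(-1 + 40*413**2))) = 1357124618876*(-123112 + 1/(4*(-1 + 40*170569))) = 1357124618876*(-123112 + 1/(4*(-1 + 6822760))) = 1357124618876*(-123112 + (1/4)/6822759) = 1357124618876*(-123112 + (1/4)*(1/6822759)) = 1357124618876*(-123112 + 1/27291036) = 1357124618876*(-3359854024031/27291036) = -1139935152960516455052289/6822759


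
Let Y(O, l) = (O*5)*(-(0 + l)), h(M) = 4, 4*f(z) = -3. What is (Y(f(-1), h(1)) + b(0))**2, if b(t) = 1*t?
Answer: 225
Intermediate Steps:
f(z) = -3/4 (f(z) = (1/4)*(-3) = -3/4)
b(t) = t
Y(O, l) = -5*O*l (Y(O, l) = (5*O)*(-l) = -5*O*l)
(Y(f(-1), h(1)) + b(0))**2 = (-5*(-3/4)*4 + 0)**2 = (15 + 0)**2 = 15**2 = 225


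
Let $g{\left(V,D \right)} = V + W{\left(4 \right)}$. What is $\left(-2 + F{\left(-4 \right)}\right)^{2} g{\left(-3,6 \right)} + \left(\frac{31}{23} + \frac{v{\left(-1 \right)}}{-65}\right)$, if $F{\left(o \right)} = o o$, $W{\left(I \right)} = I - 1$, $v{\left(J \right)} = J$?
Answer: $\frac{2038}{1495} \approx 1.3632$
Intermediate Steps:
$W{\left(I \right)} = -1 + I$
$F{\left(o \right)} = o^{2}$
$g{\left(V,D \right)} = 3 + V$ ($g{\left(V,D \right)} = V + \left(-1 + 4\right) = V + 3 = 3 + V$)
$\left(-2 + F{\left(-4 \right)}\right)^{2} g{\left(-3,6 \right)} + \left(\frac{31}{23} + \frac{v{\left(-1 \right)}}{-65}\right) = \left(-2 + \left(-4\right)^{2}\right)^{2} \left(3 - 3\right) + \left(\frac{31}{23} - \frac{1}{-65}\right) = \left(-2 + 16\right)^{2} \cdot 0 + \left(31 \cdot \frac{1}{23} - - \frac{1}{65}\right) = 14^{2} \cdot 0 + \left(\frac{31}{23} + \frac{1}{65}\right) = 196 \cdot 0 + \frac{2038}{1495} = 0 + \frac{2038}{1495} = \frac{2038}{1495}$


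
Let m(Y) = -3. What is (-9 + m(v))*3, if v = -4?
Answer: -36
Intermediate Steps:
(-9 + m(v))*3 = (-9 - 3)*3 = -12*3 = -36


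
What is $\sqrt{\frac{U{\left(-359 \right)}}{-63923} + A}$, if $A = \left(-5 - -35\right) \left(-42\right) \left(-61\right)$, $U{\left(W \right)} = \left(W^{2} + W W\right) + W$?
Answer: $\frac{\sqrt{314045029570971}}{63923} \approx 277.23$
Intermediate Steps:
$U{\left(W \right)} = W + 2 W^{2}$ ($U{\left(W \right)} = \left(W^{2} + W^{2}\right) + W = 2 W^{2} + W = W + 2 W^{2}$)
$A = 76860$ ($A = \left(-5 + 35\right) \left(-42\right) \left(-61\right) = 30 \left(-42\right) \left(-61\right) = \left(-1260\right) \left(-61\right) = 76860$)
$\sqrt{\frac{U{\left(-359 \right)}}{-63923} + A} = \sqrt{\frac{\left(-359\right) \left(1 + 2 \left(-359\right)\right)}{-63923} + 76860} = \sqrt{- 359 \left(1 - 718\right) \left(- \frac{1}{63923}\right) + 76860} = \sqrt{\left(-359\right) \left(-717\right) \left(- \frac{1}{63923}\right) + 76860} = \sqrt{257403 \left(- \frac{1}{63923}\right) + 76860} = \sqrt{- \frac{257403}{63923} + 76860} = \sqrt{\frac{4912864377}{63923}} = \frac{\sqrt{314045029570971}}{63923}$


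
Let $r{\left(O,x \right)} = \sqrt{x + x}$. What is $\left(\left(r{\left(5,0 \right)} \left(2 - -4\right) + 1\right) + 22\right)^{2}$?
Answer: $529$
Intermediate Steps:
$r{\left(O,x \right)} = \sqrt{2} \sqrt{x}$ ($r{\left(O,x \right)} = \sqrt{2 x} = \sqrt{2} \sqrt{x}$)
$\left(\left(r{\left(5,0 \right)} \left(2 - -4\right) + 1\right) + 22\right)^{2} = \left(\left(\sqrt{2} \sqrt{0} \left(2 - -4\right) + 1\right) + 22\right)^{2} = \left(\left(\sqrt{2} \cdot 0 \left(2 + 4\right) + 1\right) + 22\right)^{2} = \left(\left(0 \cdot 6 + 1\right) + 22\right)^{2} = \left(\left(0 + 1\right) + 22\right)^{2} = \left(1 + 22\right)^{2} = 23^{2} = 529$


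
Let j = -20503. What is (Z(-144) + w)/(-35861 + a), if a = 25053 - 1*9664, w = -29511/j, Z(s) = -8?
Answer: 134513/419737416 ≈ 0.00032047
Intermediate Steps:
w = 29511/20503 (w = -29511/(-20503) = -29511*(-1/20503) = 29511/20503 ≈ 1.4394)
a = 15389 (a = 25053 - 9664 = 15389)
(Z(-144) + w)/(-35861 + a) = (-8 + 29511/20503)/(-35861 + 15389) = -134513/20503/(-20472) = -134513/20503*(-1/20472) = 134513/419737416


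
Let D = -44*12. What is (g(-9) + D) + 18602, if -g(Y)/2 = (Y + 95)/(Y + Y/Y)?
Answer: 36191/2 ≈ 18096.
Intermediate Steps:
D = -528
g(Y) = -2*(95 + Y)/(1 + Y) (g(Y) = -2*(Y + 95)/(Y + Y/Y) = -2*(95 + Y)/(Y + 1) = -2*(95 + Y)/(1 + Y))
(g(-9) + D) + 18602 = (2*(-95 - 1*(-9))/(1 - 9) - 528) + 18602 = (2*(-95 + 9)/(-8) - 528) + 18602 = (2*(-⅛)*(-86) - 528) + 18602 = (43/2 - 528) + 18602 = -1013/2 + 18602 = 36191/2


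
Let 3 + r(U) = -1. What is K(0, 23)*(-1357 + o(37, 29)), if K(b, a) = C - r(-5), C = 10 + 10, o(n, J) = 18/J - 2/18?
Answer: -2832352/87 ≈ -32556.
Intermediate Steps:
r(U) = -4 (r(U) = -3 - 1 = -4)
o(n, J) = -⅑ + 18/J (o(n, J) = 18/J - 2*1/18 = 18/J - ⅑ = -⅑ + 18/J)
C = 20
K(b, a) = 24 (K(b, a) = 20 - 1*(-4) = 20 + 4 = 24)
K(0, 23)*(-1357 + o(37, 29)) = 24*(-1357 + (⅑)*(162 - 1*29)/29) = 24*(-1357 + (⅑)*(1/29)*(162 - 29)) = 24*(-1357 + (⅑)*(1/29)*133) = 24*(-1357 + 133/261) = 24*(-354044/261) = -2832352/87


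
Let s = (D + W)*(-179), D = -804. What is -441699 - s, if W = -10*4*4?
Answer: -614255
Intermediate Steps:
W = -160 (W = -40*4 = -160)
s = 172556 (s = (-804 - 160)*(-179) = -964*(-179) = 172556)
-441699 - s = -441699 - 1*172556 = -441699 - 172556 = -614255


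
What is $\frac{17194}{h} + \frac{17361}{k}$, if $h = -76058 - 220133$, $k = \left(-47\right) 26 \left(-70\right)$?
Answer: $\frac{524485313}{3619454020} \approx 0.14491$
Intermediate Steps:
$k = 85540$ ($k = \left(-1222\right) \left(-70\right) = 85540$)
$h = -296191$
$\frac{17194}{h} + \frac{17361}{k} = \frac{17194}{-296191} + \frac{17361}{85540} = 17194 \left(- \frac{1}{296191}\right) + 17361 \cdot \frac{1}{85540} = - \frac{17194}{296191} + \frac{17361}{85540} = \frac{524485313}{3619454020}$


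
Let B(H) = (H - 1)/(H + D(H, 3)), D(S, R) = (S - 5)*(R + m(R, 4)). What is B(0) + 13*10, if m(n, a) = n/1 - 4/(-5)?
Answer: 4421/34 ≈ 130.03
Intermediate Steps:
m(n, a) = ⅘ + n (m(n, a) = n*1 - 4*(-⅕) = n + ⅘ = ⅘ + n)
D(S, R) = (-5 + S)*(⅘ + 2*R) (D(S, R) = (S - 5)*(R + (⅘ + R)) = (-5 + S)*(⅘ + 2*R))
B(H) = (-1 + H)/(-34 + 39*H/5) (B(H) = (H - 1)/(H + (-4 - 10*3 + 4*H/5 + 2*3*H)) = (-1 + H)/(H + (-4 - 30 + 4*H/5 + 6*H)) = (-1 + H)/(H + (-34 + 34*H/5)) = (-1 + H)/(-34 + 39*H/5))
B(0) + 13*10 = 5*(-1 + 0)/(-170 + 39*0) + 13*10 = 5*(-1)/(-170 + 0) + 130 = 5*(-1)/(-170) + 130 = 5*(-1/170)*(-1) + 130 = 1/34 + 130 = 4421/34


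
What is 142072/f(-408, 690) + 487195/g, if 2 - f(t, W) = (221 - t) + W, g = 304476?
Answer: -14205292819/133664964 ≈ -106.28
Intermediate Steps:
f(t, W) = -219 + t - W (f(t, W) = 2 - ((221 - t) + W) = 2 - (221 + W - t) = 2 + (-221 + t - W) = -219 + t - W)
142072/f(-408, 690) + 487195/g = 142072/(-219 - 408 - 1*690) + 487195/304476 = 142072/(-219 - 408 - 690) + 487195*(1/304476) = 142072/(-1317) + 487195/304476 = 142072*(-1/1317) + 487195/304476 = -142072/1317 + 487195/304476 = -14205292819/133664964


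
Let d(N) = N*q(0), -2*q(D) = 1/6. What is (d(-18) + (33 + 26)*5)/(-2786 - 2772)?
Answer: -593/11116 ≈ -0.053347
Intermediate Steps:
q(D) = -1/12 (q(D) = -½/6 = -½*⅙ = -1/12)
d(N) = -N/12 (d(N) = N*(-1/12) = -N/12)
(d(-18) + (33 + 26)*5)/(-2786 - 2772) = (-1/12*(-18) + (33 + 26)*5)/(-2786 - 2772) = (3/2 + 59*5)/(-5558) = (3/2 + 295)*(-1/5558) = (593/2)*(-1/5558) = -593/11116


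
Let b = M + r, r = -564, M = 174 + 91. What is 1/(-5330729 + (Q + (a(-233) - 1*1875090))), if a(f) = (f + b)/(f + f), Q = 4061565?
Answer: -233/732610916 ≈ -3.1804e-7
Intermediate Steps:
M = 265
b = -299 (b = 265 - 564 = -299)
a(f) = (-299 + f)/(2*f) (a(f) = (f - 299)/(f + f) = (-299 + f)/((2*f)) = (-299 + f)*(1/(2*f)) = (-299 + f)/(2*f))
1/(-5330729 + (Q + (a(-233) - 1*1875090))) = 1/(-5330729 + (4061565 + ((1/2)*(-299 - 233)/(-233) - 1*1875090))) = 1/(-5330729 + (4061565 + ((1/2)*(-1/233)*(-532) - 1875090))) = 1/(-5330729 + (4061565 + (266/233 - 1875090))) = 1/(-5330729 + (4061565 - 436895704/233)) = 1/(-5330729 + 509448941/233) = 1/(-732610916/233) = -233/732610916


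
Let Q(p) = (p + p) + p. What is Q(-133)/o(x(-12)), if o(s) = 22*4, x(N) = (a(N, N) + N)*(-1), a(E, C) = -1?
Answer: -399/88 ≈ -4.5341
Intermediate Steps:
x(N) = 1 - N (x(N) = (-1 + N)*(-1) = 1 - N)
Q(p) = 3*p (Q(p) = 2*p + p = 3*p)
o(s) = 88
Q(-133)/o(x(-12)) = (3*(-133))/88 = -399*1/88 = -399/88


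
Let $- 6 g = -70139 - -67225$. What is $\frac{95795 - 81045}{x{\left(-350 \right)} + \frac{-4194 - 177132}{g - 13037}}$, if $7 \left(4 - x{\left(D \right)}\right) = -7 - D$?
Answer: $- \frac{138849125}{287613} \approx -482.76$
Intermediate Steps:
$g = \frac{1457}{3}$ ($g = - \frac{-70139 - -67225}{6} = - \frac{-70139 + 67225}{6} = \left(- \frac{1}{6}\right) \left(-2914\right) = \frac{1457}{3} \approx 485.67$)
$x{\left(D \right)} = 5 + \frac{D}{7}$ ($x{\left(D \right)} = 4 - \frac{-7 - D}{7} = 4 + \left(1 + \frac{D}{7}\right) = 5 + \frac{D}{7}$)
$\frac{95795 - 81045}{x{\left(-350 \right)} + \frac{-4194 - 177132}{g - 13037}} = \frac{95795 - 81045}{\left(5 + \frac{1}{7} \left(-350\right)\right) + \frac{-4194 - 177132}{\frac{1457}{3} - 13037}} = \frac{14750}{\left(5 - 50\right) - \frac{181326}{- \frac{37654}{3}}} = \frac{14750}{-45 - - \frac{271989}{18827}} = \frac{14750}{-45 + \frac{271989}{18827}} = \frac{14750}{- \frac{575226}{18827}} = 14750 \left(- \frac{18827}{575226}\right) = - \frac{138849125}{287613}$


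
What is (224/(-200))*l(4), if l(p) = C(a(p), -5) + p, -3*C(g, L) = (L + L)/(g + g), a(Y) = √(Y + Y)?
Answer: -112/25 - 7*√2/15 ≈ -5.1400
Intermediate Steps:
a(Y) = √2*√Y (a(Y) = √(2*Y) = √2*√Y)
C(g, L) = -L/(3*g) (C(g, L) = -(L + L)/(3*(g + g)) = -2*L/(3*(2*g)) = -2*L*1/(2*g)/3 = -L/(3*g))
l(p) = p + 5*√2/(6*√p) (l(p) = -⅓*(-5)/√2*√p + p = -⅓*(-5)*√2/(2*√p) + p = 5*√2/(6*√p) + p = p + 5*√2/(6*√p))
(224/(-200))*l(4) = (224/(-200))*(4 + 5*√2/(6*√4)) = (224*(-1/200))*(4 + (⅚)*√2*(½)) = -28*(4 + 5*√2/12)/25 = -112/25 - 7*√2/15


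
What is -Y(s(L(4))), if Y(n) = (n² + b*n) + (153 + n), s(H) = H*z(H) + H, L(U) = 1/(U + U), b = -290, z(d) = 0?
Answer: -7481/64 ≈ -116.89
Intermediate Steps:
L(U) = 1/(2*U)
s(H) = H (s(H) = H*0 + H = 0 + H = H)
Y(n) = 153 + n² - 289*n (Y(n) = (n² - 290*n) + (153 + n) = 153 + n² - 289*n)
-Y(s(L(4))) = -(153 + ((½)/4)² - 289/(2*4)) = -(153 + ((½)*(¼))² - 289/(2*4)) = -(153 + (⅛)² - 289*⅛) = -(153 + 1/64 - 289/8) = -1*7481/64 = -7481/64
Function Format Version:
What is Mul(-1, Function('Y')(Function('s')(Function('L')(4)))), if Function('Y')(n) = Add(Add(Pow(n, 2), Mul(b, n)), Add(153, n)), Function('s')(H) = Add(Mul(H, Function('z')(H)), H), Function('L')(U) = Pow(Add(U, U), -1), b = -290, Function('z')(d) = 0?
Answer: Rational(-7481, 64) ≈ -116.89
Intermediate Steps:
Function('L')(U) = Mul(Rational(1, 2), Pow(U, -1)) (Function('L')(U) = Pow(Mul(2, U), -1) = Mul(Rational(1, 2), Pow(U, -1)))
Function('s')(H) = H (Function('s')(H) = Add(Mul(H, 0), H) = Add(0, H) = H)
Function('Y')(n) = Add(153, Pow(n, 2), Mul(-289, n)) (Function('Y')(n) = Add(Add(Pow(n, 2), Mul(-290, n)), Add(153, n)) = Add(153, Pow(n, 2), Mul(-289, n)))
Mul(-1, Function('Y')(Function('s')(Function('L')(4)))) = Mul(-1, Add(153, Pow(Mul(Rational(1, 2), Pow(4, -1)), 2), Mul(-289, Mul(Rational(1, 2), Pow(4, -1))))) = Mul(-1, Add(153, Pow(Mul(Rational(1, 2), Rational(1, 4)), 2), Mul(-289, Mul(Rational(1, 2), Rational(1, 4))))) = Mul(-1, Add(153, Pow(Rational(1, 8), 2), Mul(-289, Rational(1, 8)))) = Mul(-1, Add(153, Rational(1, 64), Rational(-289, 8))) = Mul(-1, Rational(7481, 64)) = Rational(-7481, 64)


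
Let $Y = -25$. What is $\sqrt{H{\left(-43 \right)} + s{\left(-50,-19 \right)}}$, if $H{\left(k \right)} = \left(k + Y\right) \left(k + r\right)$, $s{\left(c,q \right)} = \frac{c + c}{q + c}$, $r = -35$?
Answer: $\frac{2 \sqrt{6314811}}{69} \approx 72.839$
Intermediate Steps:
$s{\left(c,q \right)} = \frac{2 c}{c + q}$
$H{\left(k \right)} = \left(-35 + k\right) \left(-25 + k\right)$ ($H{\left(k \right)} = \left(k - 25\right) \left(k - 35\right) = \left(-25 + k\right) \left(-35 + k\right) = \left(-35 + k\right) \left(-25 + k\right)$)
$\sqrt{H{\left(-43 \right)} + s{\left(-50,-19 \right)}} = \sqrt{\left(875 + \left(-43\right)^{2} - -2580\right) + 2 \left(-50\right) \frac{1}{-50 - 19}} = \sqrt{\left(875 + 1849 + 2580\right) + 2 \left(-50\right) \frac{1}{-69}} = \sqrt{5304 + 2 \left(-50\right) \left(- \frac{1}{69}\right)} = \sqrt{5304 + \frac{100}{69}} = \sqrt{\frac{366076}{69}} = \frac{2 \sqrt{6314811}}{69}$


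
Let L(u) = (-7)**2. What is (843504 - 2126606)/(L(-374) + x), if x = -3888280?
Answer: 1283102/3888231 ≈ 0.33000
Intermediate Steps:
L(u) = 49
(843504 - 2126606)/(L(-374) + x) = (843504 - 2126606)/(49 - 3888280) = -1283102/(-3888231) = -1283102*(-1/3888231) = 1283102/3888231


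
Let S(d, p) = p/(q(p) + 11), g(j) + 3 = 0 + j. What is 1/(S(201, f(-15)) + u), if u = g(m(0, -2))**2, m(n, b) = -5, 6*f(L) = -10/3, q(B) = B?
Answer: 94/6011 ≈ 0.015638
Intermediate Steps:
f(L) = -5/9 (f(L) = (-10/3)/6 = (-10*1/3)/6 = (1/6)*(-10/3) = -5/9)
g(j) = -3 + j (g(j) = -3 + (0 + j) = -3 + j)
S(d, p) = p/(11 + p) (S(d, p) = p/(p + 11) = p/(11 + p))
u = 64 (u = (-3 - 5)**2 = (-8)**2 = 64)
1/(S(201, f(-15)) + u) = 1/(-5/(9*(11 - 5/9)) + 64) = 1/(-5/(9*94/9) + 64) = 1/(-5/9*9/94 + 64) = 1/(-5/94 + 64) = 1/(6011/94) = 94/6011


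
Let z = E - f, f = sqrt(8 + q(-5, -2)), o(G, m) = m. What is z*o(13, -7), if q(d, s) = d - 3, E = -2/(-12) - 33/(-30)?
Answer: -133/15 ≈ -8.8667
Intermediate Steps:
E = 19/15 (E = -2*(-1/12) - 33*(-1/30) = 1/6 + 11/10 = 19/15 ≈ 1.2667)
q(d, s) = -3 + d
f = 0 (f = sqrt(8 + (-3 - 5)) = sqrt(8 - 8) = sqrt(0) = 0)
z = 19/15 (z = 19/15 - 1*0 = 19/15 + 0 = 19/15 ≈ 1.2667)
z*o(13, -7) = (19/15)*(-7) = -133/15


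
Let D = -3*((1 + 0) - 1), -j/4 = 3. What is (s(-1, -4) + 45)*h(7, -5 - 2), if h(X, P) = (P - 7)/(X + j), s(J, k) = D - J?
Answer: 644/5 ≈ 128.80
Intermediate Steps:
j = -12 (j = -4*3 = -12)
D = 0 (D = -3*(1 - 1) = -3*0 = 0)
s(J, k) = -J (s(J, k) = 0 - J = -J)
h(X, P) = (-7 + P)/(-12 + X) (h(X, P) = (P - 7)/(X - 12) = (-7 + P)/(-12 + X))
(s(-1, -4) + 45)*h(7, -5 - 2) = (-1*(-1) + 45)*((-7 + (-5 - 2))/(-12 + 7)) = (1 + 45)*((-7 - 7)/(-5)) = 46*(-⅕*(-14)) = 46*(14/5) = 644/5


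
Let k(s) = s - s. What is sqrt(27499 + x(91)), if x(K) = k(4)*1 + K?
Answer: sqrt(27590) ≈ 166.10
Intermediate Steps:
k(s) = 0
x(K) = K (x(K) = 0*1 + K = 0 + K = K)
sqrt(27499 + x(91)) = sqrt(27499 + 91) = sqrt(27590)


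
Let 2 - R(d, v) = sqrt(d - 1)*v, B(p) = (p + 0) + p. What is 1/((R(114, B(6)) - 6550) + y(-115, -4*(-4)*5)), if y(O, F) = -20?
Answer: -821/5390294 + 3*sqrt(113)/10780588 ≈ -0.00014935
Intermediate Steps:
B(p) = 2*p (B(p) = p + p = 2*p)
R(d, v) = 2 - v*sqrt(-1 + d) (R(d, v) = 2 - sqrt(d - 1)*v = 2 - sqrt(-1 + d)*v = 2 - v*sqrt(-1 + d))
1/((R(114, B(6)) - 6550) + y(-115, -4*(-4)*5)) = 1/(((2 - 2*6*sqrt(-1 + 114)) - 6550) - 20) = 1/(((2 - 1*12*sqrt(113)) - 6550) - 20) = 1/(((2 - 12*sqrt(113)) - 6550) - 20) = 1/((-6548 - 12*sqrt(113)) - 20) = 1/(-6568 - 12*sqrt(113))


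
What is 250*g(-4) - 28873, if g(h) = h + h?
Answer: -30873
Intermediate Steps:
g(h) = 2*h
250*g(-4) - 28873 = 250*(2*(-4)) - 28873 = 250*(-8) - 28873 = -2000 - 28873 = -30873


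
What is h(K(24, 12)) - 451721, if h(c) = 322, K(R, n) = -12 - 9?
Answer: -451399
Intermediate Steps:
K(R, n) = -21
h(K(24, 12)) - 451721 = 322 - 451721 = -451399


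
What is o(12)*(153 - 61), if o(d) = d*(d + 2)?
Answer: 15456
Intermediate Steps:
o(d) = d*(2 + d)
o(12)*(153 - 61) = (12*(2 + 12))*(153 - 61) = (12*14)*92 = 168*92 = 15456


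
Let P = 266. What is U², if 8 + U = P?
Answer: 66564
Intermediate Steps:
U = 258 (U = -8 + 266 = 258)
U² = 258² = 66564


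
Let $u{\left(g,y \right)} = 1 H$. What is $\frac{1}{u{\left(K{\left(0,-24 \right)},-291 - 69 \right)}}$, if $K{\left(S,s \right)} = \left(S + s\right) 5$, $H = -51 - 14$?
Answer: $- \frac{1}{65} \approx -0.015385$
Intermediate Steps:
$H = -65$
$K{\left(S,s \right)} = 5 S + 5 s$
$u{\left(g,y \right)} = -65$ ($u{\left(g,y \right)} = 1 \left(-65\right) = -65$)
$\frac{1}{u{\left(K{\left(0,-24 \right)},-291 - 69 \right)}} = \frac{1}{-65} = - \frac{1}{65}$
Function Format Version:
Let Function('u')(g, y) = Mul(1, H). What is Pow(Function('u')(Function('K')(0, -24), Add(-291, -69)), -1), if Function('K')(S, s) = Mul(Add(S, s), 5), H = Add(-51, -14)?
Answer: Rational(-1, 65) ≈ -0.015385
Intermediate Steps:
H = -65
Function('K')(S, s) = Add(Mul(5, S), Mul(5, s))
Function('u')(g, y) = -65 (Function('u')(g, y) = Mul(1, -65) = -65)
Pow(Function('u')(Function('K')(0, -24), Add(-291, -69)), -1) = Pow(-65, -1) = Rational(-1, 65)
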